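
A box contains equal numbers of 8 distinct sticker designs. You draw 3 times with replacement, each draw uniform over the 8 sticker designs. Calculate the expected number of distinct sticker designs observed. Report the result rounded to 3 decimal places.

Let Xⱼ=1 if type j appears at least once. P(Xⱼ=1) = 1 − ((8−1)/8)^3 = 169/512.
E[#distinct] = 8·169/512 = 169/64.
≈ 2.641

2.641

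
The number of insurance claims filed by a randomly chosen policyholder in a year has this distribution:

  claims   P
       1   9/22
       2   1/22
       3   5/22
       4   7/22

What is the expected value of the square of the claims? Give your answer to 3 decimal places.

7.727

E[X²] = (9/22)·1 + (1/22)·4 + (5/22)·9 + (7/22)·16
     = 85/11 ≈ 7.727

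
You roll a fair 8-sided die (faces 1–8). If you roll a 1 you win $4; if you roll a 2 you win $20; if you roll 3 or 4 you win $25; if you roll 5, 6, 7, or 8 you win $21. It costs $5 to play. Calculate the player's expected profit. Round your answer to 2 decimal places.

$14.75

E[payout] = (1/8)·4 + (1/8)·20 + (1/2)·21 + (1/4)·25 = 79/4
Expected profit = 79/4 − 5 = 59/4 ≈ $14.75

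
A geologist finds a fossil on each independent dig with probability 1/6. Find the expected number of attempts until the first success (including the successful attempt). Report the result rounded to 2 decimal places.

6.00

For a geometric distribution, E[trials] = 1/p = 1/(1/6) = 6.
≈ 6.00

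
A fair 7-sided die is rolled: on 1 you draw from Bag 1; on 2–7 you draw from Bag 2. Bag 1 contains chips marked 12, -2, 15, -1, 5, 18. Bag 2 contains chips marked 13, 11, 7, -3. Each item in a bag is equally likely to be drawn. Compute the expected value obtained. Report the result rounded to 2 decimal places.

E[X | Bag 1] = (12 − 2 + 15 − 1 + 5 + 18)/6 = 47/6
E[X | Bag 2] = (13 + 11 + 7 − 3)/4 = 7
E[X] = (1/7)·47/6 + (6/7)·7 = 299/42 ≈ 7.12

7.12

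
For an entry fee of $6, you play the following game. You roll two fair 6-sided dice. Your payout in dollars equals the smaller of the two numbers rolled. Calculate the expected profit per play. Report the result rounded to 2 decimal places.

Distribution of the smaller of the two numbers rolled: 1 w.p. 11/36, 2 w.p. 1/4, 3 w.p. 7/36, 4 w.p. 5/36, 5 w.p. 1/12, 6 w.p. 1/36
E[payout] = (11/36)·1 + (1/4)·2 + (7/36)·3 + (5/36)·4 + (1/12)·5 + (1/36)·6 = 91/36
Expected profit = 91/36 − 6 = -125/36 ≈ -$3.47

-$3.47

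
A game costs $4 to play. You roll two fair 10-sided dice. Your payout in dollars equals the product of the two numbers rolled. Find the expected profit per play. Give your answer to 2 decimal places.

Distribution of the product of the two numbers rolled: 1 w.p. 1/100, 2 w.p. 1/50, 3 w.p. 1/50, 4 w.p. 3/100, 5 w.p. 1/50, 6 w.p. 1/25, …
E[payout] = (1/100)·1 + (1/50)·2 + (1/50)·3 + (3/100)·4 + (1/50)·5 + (1/25)·6 + (1/50)·7 + (1/25)·8 + (3/100)·9 + (1/25)·10 + (1/25)·12 + (1/50)·14 + (1/50)·15 + (3/100)·16 + (1/25)·18 + (1/25)·20 + (1/50)·21 + (1/25)·24 + (1/100)·25 + (1/50)·27 + (1/50)·28 + (1/25)·30 + (1/50)·32 + (1/50)·35 + (3/100)·36 + (1/25)·40 + (1/50)·42 + (1/50)·45 + (1/50)·48 + (1/100)·49 + (1/50)·50 + (1/50)·54 + (1/50)·56 + (1/50)·60 + (1/50)·63 + (1/100)·64 + (1/50)·70 + (1/50)·72 + (1/50)·80 + (1/100)·81 + (1/50)·90 + (1/100)·100 = 121/4
Expected profit = 121/4 − 4 = 105/4 ≈ $26.25

$26.25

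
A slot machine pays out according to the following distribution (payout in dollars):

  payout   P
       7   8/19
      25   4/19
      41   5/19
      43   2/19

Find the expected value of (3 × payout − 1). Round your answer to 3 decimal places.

69.579

E[3x-1] = (8/19)·20 + (4/19)·74 + (5/19)·122 + (2/19)·128
     = 1322/19 ≈ 69.579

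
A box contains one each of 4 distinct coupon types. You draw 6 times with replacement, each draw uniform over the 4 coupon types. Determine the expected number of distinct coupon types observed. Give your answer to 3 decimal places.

3.288

Let Xⱼ=1 if type j appears at least once. P(Xⱼ=1) = 1 − ((4−1)/4)^6 = 3367/4096.
E[#distinct] = 4·3367/4096 = 3367/1024.
≈ 3.288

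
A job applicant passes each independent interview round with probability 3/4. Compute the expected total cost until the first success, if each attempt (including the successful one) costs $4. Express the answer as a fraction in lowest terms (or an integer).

E[#attempts] = 1/p = 4/3; E[cost] = 4·4/3 = 16/3.

16/3 dollars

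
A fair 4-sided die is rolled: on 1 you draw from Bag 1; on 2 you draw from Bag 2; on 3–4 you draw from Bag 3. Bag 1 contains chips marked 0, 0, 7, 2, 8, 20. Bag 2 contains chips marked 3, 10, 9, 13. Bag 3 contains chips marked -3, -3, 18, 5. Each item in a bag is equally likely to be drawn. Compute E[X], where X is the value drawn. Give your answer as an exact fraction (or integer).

E[X | Bag 1] = (0 + 0 + 7 + 2 + 8 + 20)/6 = 37/6
E[X | Bag 2] = (3 + 10 + 9 + 13)/4 = 35/4
E[X | Bag 3] = (-3 − 3 + 18 + 5)/4 = 17/4
E[X] = (1/4)·37/6 + (1/4)·35/4 + (1/2)·17/4 = 281/48

281/48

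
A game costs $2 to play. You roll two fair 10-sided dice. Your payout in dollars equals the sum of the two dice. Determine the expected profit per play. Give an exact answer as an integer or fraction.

$9

Distribution of the sum of the two dice: 2 w.p. 1/100, 3 w.p. 1/50, 4 w.p. 3/100, 5 w.p. 1/25, 6 w.p. 1/20, 7 w.p. 3/50, …
E[payout] = (1/100)·2 + (1/50)·3 + (3/100)·4 + (1/25)·5 + (1/20)·6 + (3/50)·7 + (7/100)·8 + (2/25)·9 + (9/100)·10 + (1/10)·11 + (9/100)·12 + (2/25)·13 + (7/100)·14 + (3/50)·15 + (1/20)·16 + (1/25)·17 + (3/100)·18 + (1/50)·19 + (1/100)·20 = 11
Expected profit = 11 − 2 = 9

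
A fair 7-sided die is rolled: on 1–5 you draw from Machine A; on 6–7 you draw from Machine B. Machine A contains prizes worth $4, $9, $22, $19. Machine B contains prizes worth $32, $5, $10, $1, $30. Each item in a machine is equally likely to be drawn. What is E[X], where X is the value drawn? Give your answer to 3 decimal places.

$14.100

E[X | Machine A] = (4 + 9 + 22 + 19)/4 = 27/2
E[X | Machine B] = (32 + 5 + 10 + 1 + 30)/5 = 78/5
E[X] = (5/7)·27/2 + (2/7)·78/5 = 141/10 ≈ 14.100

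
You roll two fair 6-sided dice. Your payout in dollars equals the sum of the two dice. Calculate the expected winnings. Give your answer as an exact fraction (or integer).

$7

Distribution of the sum of the two dice: 2 w.p. 1/36, 3 w.p. 1/18, 4 w.p. 1/12, 5 w.p. 1/9, 6 w.p. 5/36, 7 w.p. 1/6, …
E[payout] = (1/36)·2 + (1/18)·3 + (1/12)·4 + (1/9)·5 + (5/36)·6 + (1/6)·7 + (5/36)·8 + (1/9)·9 + (1/12)·10 + (1/18)·11 + (1/36)·12 = 7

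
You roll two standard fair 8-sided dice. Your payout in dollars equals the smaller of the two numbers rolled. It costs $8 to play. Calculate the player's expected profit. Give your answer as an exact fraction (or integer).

-77/16 dollars

Distribution of the smaller of the two numbers rolled: 1 w.p. 15/64, 2 w.p. 13/64, 3 w.p. 11/64, 4 w.p. 9/64, 5 w.p. 7/64, 6 w.p. 5/64, …
E[payout] = (15/64)·1 + (13/64)·2 + (11/64)·3 + (9/64)·4 + (7/64)·5 + (5/64)·6 + (3/64)·7 + (1/64)·8 = 51/16
Expected profit = 51/16 − 8 = -77/16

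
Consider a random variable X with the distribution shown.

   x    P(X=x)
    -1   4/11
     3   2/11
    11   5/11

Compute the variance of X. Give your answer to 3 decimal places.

E[X] = (4/11)·(-1) + (2/11)·3 + (5/11)·11 = 57/11
E[X²] = (4/11)·1 + (2/11)·9 + (5/11)·121 = 57
Var(X) = 57 − (57/11)² = 3648/121 ≈ 30.149

30.149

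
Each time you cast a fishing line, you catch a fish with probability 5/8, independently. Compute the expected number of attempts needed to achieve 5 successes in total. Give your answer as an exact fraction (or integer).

By linearity (sum of 5 independent geometric waits), E[trials] = 5/p = 5/(5/8) = 8.

8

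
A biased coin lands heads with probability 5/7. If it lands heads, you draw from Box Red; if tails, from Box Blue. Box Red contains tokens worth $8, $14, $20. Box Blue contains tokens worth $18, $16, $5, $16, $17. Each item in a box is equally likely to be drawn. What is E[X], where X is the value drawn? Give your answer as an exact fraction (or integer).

E[X | Box Red] = (8 + 14 + 20)/3 = 14
E[X | Box Blue] = (18 + 16 + 5 + 16 + 17)/5 = 72/5
E[X] = (5/7)·14 + (2/7)·72/5 = 494/35

494/35 dollars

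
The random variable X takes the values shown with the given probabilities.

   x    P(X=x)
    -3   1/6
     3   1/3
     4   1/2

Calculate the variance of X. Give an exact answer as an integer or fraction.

25/4

E[X] = (1/6)·(-3) + (1/3)·3 + (1/2)·4 = 5/2
E[X²] = (1/6)·9 + (1/3)·9 + (1/2)·16 = 25/2
Var(X) = 25/2 − (5/2)² = 25/4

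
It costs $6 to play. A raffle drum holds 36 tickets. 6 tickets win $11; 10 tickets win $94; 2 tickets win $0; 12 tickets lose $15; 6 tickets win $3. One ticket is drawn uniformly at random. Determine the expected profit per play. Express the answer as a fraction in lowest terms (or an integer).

E[payout] = (6/36)·11 + (10/36)·94 + (2/36)·0 + (12/36)·(-15) + (6/36)·3 = 211/9
Expected profit = 211/9 − 6 = 157/9

157/9 dollars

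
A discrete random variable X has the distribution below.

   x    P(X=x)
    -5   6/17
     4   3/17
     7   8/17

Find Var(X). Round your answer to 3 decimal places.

E[X] = (6/17)·(-5) + (3/17)·4 + (8/17)·7 = 38/17
E[X²] = (6/17)·25 + (3/17)·16 + (8/17)·49 = 590/17
Var(X) = 590/17 − (38/17)² = 8586/289 ≈ 29.709

29.709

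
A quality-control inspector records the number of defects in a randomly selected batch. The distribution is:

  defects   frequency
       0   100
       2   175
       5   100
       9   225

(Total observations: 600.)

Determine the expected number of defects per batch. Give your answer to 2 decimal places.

Total = 600, so P(defects=0) = 100/600, etc.
E[X] = (1/6)·0 + (7/24)·2 + (1/6)·5 + (3/8)·9
     = 115/24 ≈ 4.79

4.79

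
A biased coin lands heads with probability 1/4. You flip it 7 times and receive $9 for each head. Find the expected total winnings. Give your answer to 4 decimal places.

$15.7500

E[#heads] = 7·1/4 = 7/4 (linearity over flips).
E[winnings] = 9·7/4 = 63/4.
≈ 15.7500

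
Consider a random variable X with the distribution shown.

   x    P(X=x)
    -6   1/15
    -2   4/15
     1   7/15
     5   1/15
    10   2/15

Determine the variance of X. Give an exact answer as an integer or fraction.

1312/75

E[X] = (1/15)·(-6) + (4/15)·(-2) + (7/15)·1 + (1/15)·5 + (2/15)·10 = 6/5
E[X²] = (1/15)·36 + (4/15)·4 + (7/15)·1 + (1/15)·25 + (2/15)·100 = 284/15
Var(X) = 284/15 − (6/5)² = 1312/75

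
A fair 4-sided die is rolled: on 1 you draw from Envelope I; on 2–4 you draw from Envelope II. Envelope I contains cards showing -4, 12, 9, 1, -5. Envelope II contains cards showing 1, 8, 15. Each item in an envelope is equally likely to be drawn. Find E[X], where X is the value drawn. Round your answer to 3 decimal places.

E[X | Envelope I] = (-4 + 12 + 9 + 1 − 5)/5 = 13/5
E[X | Envelope II] = (1 + 8 + 15)/3 = 8
E[X] = (1/4)·13/5 + (3/4)·8 = 133/20 ≈ 6.650

6.650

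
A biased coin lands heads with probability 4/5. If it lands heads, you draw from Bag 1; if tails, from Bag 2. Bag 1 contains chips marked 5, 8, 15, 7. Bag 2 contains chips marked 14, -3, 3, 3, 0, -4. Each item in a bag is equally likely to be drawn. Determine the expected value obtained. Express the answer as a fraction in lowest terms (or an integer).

E[X | Bag 1] = (5 + 8 + 15 + 7)/4 = 35/4
E[X | Bag 2] = (14 − 3 + 3 + 3 + 0 − 4)/6 = 13/6
E[X] = (4/5)·35/4 + (1/5)·13/6 = 223/30

223/30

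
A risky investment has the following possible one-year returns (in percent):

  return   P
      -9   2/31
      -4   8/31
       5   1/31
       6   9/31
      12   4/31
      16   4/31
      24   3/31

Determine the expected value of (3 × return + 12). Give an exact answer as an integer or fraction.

E[3x+12] = (2/31)·(-15) + (8/31)·0 + (1/31)·27 + (9/31)·30 + (4/31)·48 + (4/31)·60 + (3/31)·84
     = 951/31

951/31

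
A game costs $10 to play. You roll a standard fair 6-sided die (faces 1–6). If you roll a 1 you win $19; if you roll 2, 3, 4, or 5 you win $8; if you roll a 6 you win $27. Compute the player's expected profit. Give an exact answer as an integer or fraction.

$3

E[payout] = (2/3)·8 + (1/6)·19 + (1/6)·27 = 13
Expected profit = 13 − 10 = 3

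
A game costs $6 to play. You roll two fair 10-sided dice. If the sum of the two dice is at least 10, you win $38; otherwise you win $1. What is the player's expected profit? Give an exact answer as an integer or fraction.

E[payout] = (9/25)·1 + (16/25)·38 = 617/25
Expected profit = 617/25 − 6 = 467/25

467/25 dollars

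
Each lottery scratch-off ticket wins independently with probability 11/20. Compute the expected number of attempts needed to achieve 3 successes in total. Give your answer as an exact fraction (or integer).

60/11

By linearity (sum of 3 independent geometric waits), E[trials] = 3/p = 3/(11/20) = 60/11.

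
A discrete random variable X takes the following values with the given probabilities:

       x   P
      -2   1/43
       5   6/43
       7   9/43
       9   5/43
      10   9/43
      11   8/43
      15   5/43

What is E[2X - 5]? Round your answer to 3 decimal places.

E[2x-5] = (1/43)·(-9) + (6/43)·5 + (9/43)·9 + (5/43)·13 + (9/43)·15 + (8/43)·17 + (5/43)·25
     = 563/43 ≈ 13.093

13.093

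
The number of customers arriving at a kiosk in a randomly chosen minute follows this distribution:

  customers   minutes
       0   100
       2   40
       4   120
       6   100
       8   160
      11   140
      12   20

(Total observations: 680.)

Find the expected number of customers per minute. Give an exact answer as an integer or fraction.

Total = 680, so P(customers=0) = 100/680, etc.
E[X] = (5/34)·0 + (1/17)·2 + (3/17)·4 + (5/34)·6 + (4/17)·8 + (7/34)·11 + (1/34)·12
     = 211/34

211/34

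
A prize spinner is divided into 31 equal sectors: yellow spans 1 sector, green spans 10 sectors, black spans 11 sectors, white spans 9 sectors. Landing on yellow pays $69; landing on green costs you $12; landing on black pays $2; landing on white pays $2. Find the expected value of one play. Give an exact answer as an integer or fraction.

-11/31 dollars

E[payout] = (1/31)·69 + (10/31)·(-12) + (11/31)·2 + (9/31)·2 = -11/31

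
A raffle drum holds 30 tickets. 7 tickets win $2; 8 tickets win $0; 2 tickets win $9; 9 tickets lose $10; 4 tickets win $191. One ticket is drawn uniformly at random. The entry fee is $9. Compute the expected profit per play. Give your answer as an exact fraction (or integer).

E[payout] = (7/30)·2 + (8/30)·0 + (2/30)·9 + (9/30)·(-10) + (4/30)·191 = 353/15
Expected profit = 353/15 − 9 = 218/15

218/15 dollars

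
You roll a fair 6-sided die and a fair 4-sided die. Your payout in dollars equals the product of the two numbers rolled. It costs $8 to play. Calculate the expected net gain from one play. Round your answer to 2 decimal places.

$0.75

Distribution of the product of the two numbers rolled: 1 w.p. 1/24, 2 w.p. 1/12, 3 w.p. 1/12, 4 w.p. 1/8, 5 w.p. 1/24, 6 w.p. 1/8, …
E[payout] = (1/24)·1 + (1/12)·2 + (1/12)·3 + (1/8)·4 + (1/24)·5 + (1/8)·6 + (1/12)·8 + (1/24)·9 + (1/24)·10 + (1/8)·12 + (1/24)·15 + (1/24)·16 + (1/24)·18 + (1/24)·20 + (1/24)·24 = 35/4
Expected profit = 35/4 − 8 = 3/4 ≈ $0.75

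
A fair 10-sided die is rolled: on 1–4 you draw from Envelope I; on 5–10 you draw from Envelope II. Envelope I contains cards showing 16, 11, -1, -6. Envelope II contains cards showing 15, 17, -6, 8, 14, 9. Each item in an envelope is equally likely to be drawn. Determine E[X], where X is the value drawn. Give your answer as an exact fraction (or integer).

E[X | Envelope I] = (16 + 11 − 1 − 6)/4 = 5
E[X | Envelope II] = (15 + 17 − 6 + 8 + 14 + 9)/6 = 19/2
E[X] = (2/5)·5 + (3/5)·19/2 = 77/10

77/10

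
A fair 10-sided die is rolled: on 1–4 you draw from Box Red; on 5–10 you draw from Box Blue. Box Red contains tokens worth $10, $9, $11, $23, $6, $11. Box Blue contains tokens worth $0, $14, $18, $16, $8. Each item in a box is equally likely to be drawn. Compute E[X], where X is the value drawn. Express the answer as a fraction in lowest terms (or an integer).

E[X | Box Red] = (10 + 9 + 11 + 23 + 6 + 11)/6 = 35/3
E[X | Box Blue] = (0 + 14 + 18 + 16 + 8)/5 = 56/5
E[X] = (2/5)·35/3 + (3/5)·56/5 = 854/75

854/75 dollars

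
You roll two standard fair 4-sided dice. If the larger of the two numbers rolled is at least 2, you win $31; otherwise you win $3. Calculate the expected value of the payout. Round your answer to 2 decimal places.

$29.25

E[payout] = (1/16)·3 + (15/16)·31 = 117/4
≈ $29.25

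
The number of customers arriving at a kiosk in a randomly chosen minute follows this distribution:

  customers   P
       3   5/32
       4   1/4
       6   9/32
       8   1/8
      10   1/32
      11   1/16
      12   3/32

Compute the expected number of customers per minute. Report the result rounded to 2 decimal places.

6.28

E[X] = (5/32)·3 + (1/4)·4 + (9/32)·6 + (1/8)·8 + (1/32)·10 + (1/16)·11 + (3/32)·12
     = 201/32 ≈ 6.28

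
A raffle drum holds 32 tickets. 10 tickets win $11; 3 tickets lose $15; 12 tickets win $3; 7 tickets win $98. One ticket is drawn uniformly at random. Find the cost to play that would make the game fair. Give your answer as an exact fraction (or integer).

787/32 dollars

E[payout] = (10/32)·11 + (3/32)·(-15) + (12/32)·3 + (7/32)·98 = 787/32
Fair fee = E[payout] = 787/32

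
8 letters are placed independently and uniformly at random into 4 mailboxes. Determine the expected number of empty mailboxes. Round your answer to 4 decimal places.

Let Xⱼ=1 if mailbox j is empty. P(Xⱼ=1) = ((4-1)/4)^8 = 6561/65536.
By linearity, E[#empty] = 4·6561/65536 = 6561/16384.
≈ 0.4005

0.4005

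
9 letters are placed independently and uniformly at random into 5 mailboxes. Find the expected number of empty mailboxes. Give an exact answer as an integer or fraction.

262144/390625

Let Xⱼ=1 if mailbox j is empty. P(Xⱼ=1) = ((5-1)/5)^9 = 262144/1953125.
By linearity, E[#empty] = 5·262144/1953125 = 262144/390625.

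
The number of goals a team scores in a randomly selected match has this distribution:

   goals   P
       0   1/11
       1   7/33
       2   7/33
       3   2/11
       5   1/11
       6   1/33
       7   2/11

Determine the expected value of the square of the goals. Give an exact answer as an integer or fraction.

E[X²] = (1/11)·0 + (7/33)·1 + (7/33)·4 + (2/11)·9 + (1/11)·25 + (1/33)·36 + (2/11)·49
     = 494/33

494/33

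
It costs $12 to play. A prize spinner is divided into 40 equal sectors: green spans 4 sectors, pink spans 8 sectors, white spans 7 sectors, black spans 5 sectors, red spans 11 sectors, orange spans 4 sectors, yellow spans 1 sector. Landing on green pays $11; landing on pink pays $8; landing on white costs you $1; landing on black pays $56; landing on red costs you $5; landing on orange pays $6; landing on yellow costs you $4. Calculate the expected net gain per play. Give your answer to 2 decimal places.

E[payout] = (4/40)·11 + (8/40)·8 + (7/40)·(-1) + (5/40)·56 + (11/40)·(-5) + (4/40)·6 + (1/40)·(-4) = 173/20
Expected profit = 173/20 − 12 = -67/20 ≈ -$3.35

-$3.35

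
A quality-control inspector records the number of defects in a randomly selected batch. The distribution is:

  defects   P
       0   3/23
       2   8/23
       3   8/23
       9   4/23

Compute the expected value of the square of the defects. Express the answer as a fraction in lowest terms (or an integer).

E[X²] = (3/23)·0 + (8/23)·4 + (8/23)·9 + (4/23)·81
     = 428/23

428/23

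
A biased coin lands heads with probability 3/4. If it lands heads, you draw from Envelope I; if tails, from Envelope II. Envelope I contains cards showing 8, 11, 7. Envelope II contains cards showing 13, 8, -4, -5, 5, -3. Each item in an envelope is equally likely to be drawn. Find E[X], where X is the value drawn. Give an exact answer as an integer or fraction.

E[X | Envelope I] = (8 + 11 + 7)/3 = 26/3
E[X | Envelope II] = (13 + 8 − 4 − 5 + 5 − 3)/6 = 7/3
E[X] = (3/4)·26/3 + (1/4)·7/3 = 85/12

85/12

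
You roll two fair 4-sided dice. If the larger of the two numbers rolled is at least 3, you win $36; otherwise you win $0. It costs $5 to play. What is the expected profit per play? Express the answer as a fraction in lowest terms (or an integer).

E[payout] = (1/4)·0 + (3/4)·36 = 27
Expected profit = 27 − 5 = 22

$22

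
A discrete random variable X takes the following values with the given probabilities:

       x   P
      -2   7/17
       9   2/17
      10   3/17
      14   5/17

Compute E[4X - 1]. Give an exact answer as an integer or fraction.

399/17

E[4x-1] = (7/17)·(-9) + (2/17)·35 + (3/17)·39 + (5/17)·55
     = 399/17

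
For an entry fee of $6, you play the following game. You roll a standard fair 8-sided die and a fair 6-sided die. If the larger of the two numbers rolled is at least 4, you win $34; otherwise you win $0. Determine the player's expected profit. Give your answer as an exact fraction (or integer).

E[payout] = (3/16)·0 + (13/16)·34 = 221/8
Expected profit = 221/8 − 6 = 173/8

173/8 dollars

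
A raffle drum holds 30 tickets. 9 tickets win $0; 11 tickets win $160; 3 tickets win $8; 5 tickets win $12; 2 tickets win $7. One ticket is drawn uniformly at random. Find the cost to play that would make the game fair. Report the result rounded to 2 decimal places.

$61.93

E[payout] = (9/30)·0 + (11/30)·160 + (3/30)·8 + (5/30)·12 + (2/30)·7 = 929/15
Fair fee = E[payout] = 929/15 ≈ $61.93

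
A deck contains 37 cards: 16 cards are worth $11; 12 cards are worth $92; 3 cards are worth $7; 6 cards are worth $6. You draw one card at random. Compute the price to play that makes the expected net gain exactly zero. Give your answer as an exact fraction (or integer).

E[payout] = (16/37)·11 + (12/37)·92 + (3/37)·7 + (6/37)·6 = 1337/37
Fair fee = E[payout] = 1337/37

1337/37 dollars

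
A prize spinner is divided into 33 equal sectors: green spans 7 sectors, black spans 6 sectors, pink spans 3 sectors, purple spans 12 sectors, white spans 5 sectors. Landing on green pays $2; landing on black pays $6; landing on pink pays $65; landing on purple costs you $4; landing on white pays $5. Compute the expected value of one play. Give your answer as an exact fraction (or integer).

74/11 dollars

E[payout] = (7/33)·2 + (6/33)·6 + (3/33)·65 + (12/33)·(-4) + (5/33)·5 = 74/11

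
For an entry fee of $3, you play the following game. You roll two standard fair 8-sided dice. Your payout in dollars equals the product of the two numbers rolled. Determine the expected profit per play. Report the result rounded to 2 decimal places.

$17.25

Distribution of the product of the two numbers rolled: 1 w.p. 1/64, 2 w.p. 1/32, 3 w.p. 1/32, 4 w.p. 3/64, 5 w.p. 1/32, 6 w.p. 1/16, …
E[payout] = (1/64)·1 + (1/32)·2 + (1/32)·3 + (3/64)·4 + (1/32)·5 + (1/16)·6 + (1/32)·7 + (1/16)·8 + (1/64)·9 + (1/32)·10 + (1/16)·12 + (1/32)·14 + (1/32)·15 + (3/64)·16 + (1/32)·18 + (1/32)·20 + (1/32)·21 + (1/16)·24 + (1/64)·25 + (1/32)·28 + (1/32)·30 + (1/32)·32 + (1/32)·35 + (1/64)·36 + (1/32)·40 + (1/32)·42 + (1/32)·48 + (1/64)·49 + (1/32)·56 + (1/64)·64 = 81/4
Expected profit = 81/4 − 3 = 69/4 ≈ $17.25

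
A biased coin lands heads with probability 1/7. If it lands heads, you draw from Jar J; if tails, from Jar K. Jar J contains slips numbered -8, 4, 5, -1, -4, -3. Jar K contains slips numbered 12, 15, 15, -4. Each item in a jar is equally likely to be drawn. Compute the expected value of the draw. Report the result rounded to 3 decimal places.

E[X | Jar J] = (-8 + 4 + 5 − 1 − 4 − 3)/6 = -7/6
E[X | Jar K] = (12 + 15 + 15 − 4)/4 = 19/2
E[X] = (1/7)·(-7/6) + (6/7)·19/2 = 335/42 ≈ 7.976

7.976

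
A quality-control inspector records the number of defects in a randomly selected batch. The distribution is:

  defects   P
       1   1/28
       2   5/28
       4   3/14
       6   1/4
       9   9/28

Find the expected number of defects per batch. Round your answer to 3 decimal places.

5.643

E[X] = (1/28)·1 + (5/28)·2 + (3/14)·4 + (1/4)·6 + (9/28)·9
     = 79/14 ≈ 5.643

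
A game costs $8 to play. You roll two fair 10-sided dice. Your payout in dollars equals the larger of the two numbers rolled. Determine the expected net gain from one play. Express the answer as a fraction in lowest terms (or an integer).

-17/20 dollars

Distribution of the larger of the two numbers rolled: 1 w.p. 1/100, 2 w.p. 3/100, 3 w.p. 1/20, 4 w.p. 7/100, 5 w.p. 9/100, 6 w.p. 11/100, …
E[payout] = (1/100)·1 + (3/100)·2 + (1/20)·3 + (7/100)·4 + (9/100)·5 + (11/100)·6 + (13/100)·7 + (3/20)·8 + (17/100)·9 + (19/100)·10 = 143/20
Expected profit = 143/20 − 8 = -17/20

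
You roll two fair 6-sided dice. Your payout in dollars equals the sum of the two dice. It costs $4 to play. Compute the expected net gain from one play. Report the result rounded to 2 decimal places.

Distribution of the sum of the two dice: 2 w.p. 1/36, 3 w.p. 1/18, 4 w.p. 1/12, 5 w.p. 1/9, 6 w.p. 5/36, 7 w.p. 1/6, …
E[payout] = (1/36)·2 + (1/18)·3 + (1/12)·4 + (1/9)·5 + (5/36)·6 + (1/6)·7 + (5/36)·8 + (1/9)·9 + (1/12)·10 + (1/18)·11 + (1/36)·12 = 7
Expected profit = 7 − 4 = 3 ≈ $3.00

$3.00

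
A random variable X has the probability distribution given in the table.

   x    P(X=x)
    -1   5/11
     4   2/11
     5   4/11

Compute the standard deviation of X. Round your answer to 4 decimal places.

E[X] = 23/11, E[X²] = 137/11
Var(X) = E[X²] − (E[X])² = 137/11 − 529/121 = 978/121
SD(X) = √(978/121) ≈ 2.8430

2.8430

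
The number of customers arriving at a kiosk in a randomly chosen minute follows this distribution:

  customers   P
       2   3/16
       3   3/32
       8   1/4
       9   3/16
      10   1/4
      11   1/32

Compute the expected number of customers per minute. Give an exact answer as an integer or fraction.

115/16

E[X] = (3/16)·2 + (3/32)·3 + (1/4)·8 + (3/16)·9 + (1/4)·10 + (1/32)·11
     = 115/16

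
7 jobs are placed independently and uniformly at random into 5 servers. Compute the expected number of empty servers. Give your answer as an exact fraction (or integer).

Let Xⱼ=1 if server j is empty. P(Xⱼ=1) = ((5-1)/5)^7 = 16384/78125.
By linearity, E[#empty] = 5·16384/78125 = 16384/15625.

16384/15625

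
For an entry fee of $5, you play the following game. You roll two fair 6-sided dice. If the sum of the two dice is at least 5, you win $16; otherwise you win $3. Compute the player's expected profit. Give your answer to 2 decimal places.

$8.83

E[payout] = (1/6)·3 + (5/6)·16 = 83/6
Expected profit = 83/6 − 5 = 53/6 ≈ $8.83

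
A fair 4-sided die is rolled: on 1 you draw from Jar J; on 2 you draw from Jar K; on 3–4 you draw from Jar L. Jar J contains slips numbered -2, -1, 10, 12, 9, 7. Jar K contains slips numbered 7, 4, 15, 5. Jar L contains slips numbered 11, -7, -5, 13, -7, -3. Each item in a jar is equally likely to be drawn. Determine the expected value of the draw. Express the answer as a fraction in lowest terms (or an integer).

57/16

E[X | Jar J] = (-2 − 1 + 10 + 12 + 9 + 7)/6 = 35/6
E[X | Jar K] = (7 + 4 + 15 + 5)/4 = 31/4
E[X | Jar L] = (11 − 7 − 5 + 13 − 7 − 3)/6 = 1/3
E[X] = (1/4)·35/6 + (1/4)·31/4 + (1/2)·1/3 = 57/16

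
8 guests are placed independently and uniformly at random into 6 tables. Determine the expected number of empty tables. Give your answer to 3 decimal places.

Let Xⱼ=1 if table j is empty. P(Xⱼ=1) = ((6-1)/6)^8 = 390625/1679616.
By linearity, E[#empty] = 6·390625/1679616 = 390625/279936.
≈ 1.395

1.395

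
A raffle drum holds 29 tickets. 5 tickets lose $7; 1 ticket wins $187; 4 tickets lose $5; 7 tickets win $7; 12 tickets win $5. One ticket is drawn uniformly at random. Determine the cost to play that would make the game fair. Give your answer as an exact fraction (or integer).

241/29 dollars

E[payout] = (5/29)·(-7) + (1/29)·187 + (4/29)·(-5) + (7/29)·7 + (12/29)·5 = 241/29
Fair fee = E[payout] = 241/29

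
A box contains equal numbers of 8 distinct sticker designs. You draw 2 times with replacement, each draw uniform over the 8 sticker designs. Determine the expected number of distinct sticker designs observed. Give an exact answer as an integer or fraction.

Let Xⱼ=1 if type j appears at least once. P(Xⱼ=1) = 1 − ((8−1)/8)^2 = 15/64.
E[#distinct] = 8·15/64 = 15/8.

15/8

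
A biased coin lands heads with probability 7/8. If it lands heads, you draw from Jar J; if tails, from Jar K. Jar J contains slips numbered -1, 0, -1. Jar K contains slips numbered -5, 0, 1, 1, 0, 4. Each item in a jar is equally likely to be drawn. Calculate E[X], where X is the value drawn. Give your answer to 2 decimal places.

E[X | Jar J] = (-1 + 0 − 1)/3 = -2/3
E[X | Jar K] = (-5 + 0 + 1 + 1 + 0 + 4)/6 = 1/6
E[X] = (7/8)·(-2/3) + (1/8)·1/6 = -9/16 ≈ -0.56

-0.56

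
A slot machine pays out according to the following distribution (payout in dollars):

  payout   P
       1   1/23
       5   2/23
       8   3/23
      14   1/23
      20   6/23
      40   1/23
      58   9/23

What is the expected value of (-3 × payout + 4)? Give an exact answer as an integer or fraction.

E[-3x+4] = (1/23)·1 + (2/23)·(-11) + (3/23)·(-20) + (1/23)·(-38) + (6/23)·(-56) + (1/23)·(-116) + (9/23)·(-170)
     = -2101/23

-2101/23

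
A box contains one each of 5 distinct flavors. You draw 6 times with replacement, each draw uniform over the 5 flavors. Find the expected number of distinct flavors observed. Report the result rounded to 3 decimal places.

3.689

Let Xⱼ=1 if type j appears at least once. P(Xⱼ=1) = 1 − ((5−1)/5)^6 = 11529/15625.
E[#distinct] = 5·11529/15625 = 11529/3125.
≈ 3.689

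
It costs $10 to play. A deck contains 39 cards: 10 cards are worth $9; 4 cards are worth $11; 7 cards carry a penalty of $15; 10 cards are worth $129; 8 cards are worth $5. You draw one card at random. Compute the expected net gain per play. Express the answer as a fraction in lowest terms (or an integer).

E[payout] = (10/39)·9 + (4/39)·11 + (7/39)·(-15) + (10/39)·129 + (8/39)·5 = 453/13
Expected profit = 453/13 − 10 = 323/13

323/13 dollars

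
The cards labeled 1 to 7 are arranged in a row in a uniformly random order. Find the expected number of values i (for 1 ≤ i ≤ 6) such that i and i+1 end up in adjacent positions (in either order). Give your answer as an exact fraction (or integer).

12/7

For each i ∈ {1,…,6}, let Xᵢ = 1 if i and i+1 are adjacent. P(Xᵢ=1) = 2·(7−1)!/7! = 2/7.
By linearity, E[ΣXᵢ] = (6)·(2/7) = 12/7.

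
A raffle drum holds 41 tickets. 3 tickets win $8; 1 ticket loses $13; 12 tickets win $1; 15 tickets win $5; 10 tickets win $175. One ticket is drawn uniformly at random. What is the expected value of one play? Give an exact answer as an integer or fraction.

E[payout] = (3/41)·8 + (1/41)·(-13) + (12/41)·1 + (15/41)·5 + (10/41)·175 = 1848/41

1848/41 dollars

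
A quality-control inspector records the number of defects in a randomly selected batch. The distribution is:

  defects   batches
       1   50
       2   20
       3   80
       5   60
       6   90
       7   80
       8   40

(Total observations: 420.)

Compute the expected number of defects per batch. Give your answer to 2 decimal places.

Total = 420, so P(defects=1) = 50/420, etc.
E[X] = (5/42)·1 + (1/21)·2 + (4/21)·3 + (1/7)·5 + (3/14)·6 + (4/21)·7 + (2/21)·8
     = 205/42 ≈ 4.88

4.88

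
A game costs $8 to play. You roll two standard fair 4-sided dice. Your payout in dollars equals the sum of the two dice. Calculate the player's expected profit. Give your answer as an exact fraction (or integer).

-$3

Distribution of the sum of the two dice: 2 w.p. 1/16, 3 w.p. 1/8, 4 w.p. 3/16, 5 w.p. 1/4, 6 w.p. 3/16, 7 w.p. 1/8, …
E[payout] = (1/16)·2 + (1/8)·3 + (3/16)·4 + (1/4)·5 + (3/16)·6 + (1/8)·7 + (1/16)·8 = 5
Expected profit = 5 − 8 = -3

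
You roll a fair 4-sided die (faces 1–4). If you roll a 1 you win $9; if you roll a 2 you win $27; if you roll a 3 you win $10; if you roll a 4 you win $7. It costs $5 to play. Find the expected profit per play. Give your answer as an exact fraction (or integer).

33/4 dollars

E[payout] = (1/4)·7 + (1/4)·9 + (1/4)·10 + (1/4)·27 = 53/4
Expected profit = 53/4 − 5 = 33/4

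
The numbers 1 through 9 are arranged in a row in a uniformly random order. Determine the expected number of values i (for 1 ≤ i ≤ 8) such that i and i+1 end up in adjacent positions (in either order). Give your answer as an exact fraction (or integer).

16/9

For each i ∈ {1,…,8}, let Xᵢ = 1 if i and i+1 are adjacent. P(Xᵢ=1) = 2·(9−1)!/9! = 2/9.
By linearity, E[ΣXᵢ] = (8)·(2/9) = 16/9.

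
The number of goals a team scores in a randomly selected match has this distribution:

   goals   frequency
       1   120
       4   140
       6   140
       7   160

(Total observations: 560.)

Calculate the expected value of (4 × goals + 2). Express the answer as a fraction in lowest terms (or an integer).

146/7

Total = 560, so P(goals=1) = 120/560, etc.
E[4x+2] = (3/14)·6 + (1/4)·18 + (1/4)·26 + (2/7)·30
     = 146/7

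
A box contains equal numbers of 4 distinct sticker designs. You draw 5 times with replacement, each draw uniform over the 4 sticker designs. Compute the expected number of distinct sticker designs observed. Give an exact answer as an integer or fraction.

Let Xⱼ=1 if type j appears at least once. P(Xⱼ=1) = 1 − ((4−1)/4)^5 = 781/1024.
E[#distinct] = 4·781/1024 = 781/256.

781/256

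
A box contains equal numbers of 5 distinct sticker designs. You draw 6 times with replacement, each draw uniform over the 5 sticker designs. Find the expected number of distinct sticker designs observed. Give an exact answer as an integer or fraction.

11529/3125

Let Xⱼ=1 if type j appears at least once. P(Xⱼ=1) = 1 − ((5−1)/5)^6 = 11529/15625.
E[#distinct] = 5·11529/15625 = 11529/3125.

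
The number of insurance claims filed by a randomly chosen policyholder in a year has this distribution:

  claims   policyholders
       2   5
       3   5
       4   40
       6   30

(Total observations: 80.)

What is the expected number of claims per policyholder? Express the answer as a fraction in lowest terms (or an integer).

73/16

Total = 80, so P(claims=2) = 5/80, etc.
E[X] = (1/16)·2 + (1/16)·3 + (1/2)·4 + (3/8)·6
     = 73/16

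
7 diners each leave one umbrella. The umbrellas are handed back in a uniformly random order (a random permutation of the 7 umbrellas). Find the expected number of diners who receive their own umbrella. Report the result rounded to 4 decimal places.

Let Xᵢ = 1 if person i gets their own umbrella. For each i, P(Xᵢ=1) = 1/7.
By linearity of expectation, E[X₁+…+X_7] = 7·(1/7) = 1.
≈ 1.0000

1.0000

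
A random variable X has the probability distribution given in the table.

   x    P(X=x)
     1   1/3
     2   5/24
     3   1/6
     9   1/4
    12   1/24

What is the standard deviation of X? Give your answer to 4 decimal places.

3.5940

E[X] = 4, E[X²] = 347/12
Var(X) = E[X²] − (E[X])² = 347/12 − 16 = 155/12
SD(X) = √(155/12) ≈ 3.5940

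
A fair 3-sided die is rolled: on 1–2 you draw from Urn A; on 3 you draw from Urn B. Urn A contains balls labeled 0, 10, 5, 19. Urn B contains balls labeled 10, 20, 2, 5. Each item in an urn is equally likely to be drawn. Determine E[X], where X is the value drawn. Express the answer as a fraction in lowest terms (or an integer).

E[X | Urn A] = (0 + 10 + 5 + 19)/4 = 17/2
E[X | Urn B] = (10 + 20 + 2 + 5)/4 = 37/4
E[X] = (2/3)·17/2 + (1/3)·37/4 = 35/4

35/4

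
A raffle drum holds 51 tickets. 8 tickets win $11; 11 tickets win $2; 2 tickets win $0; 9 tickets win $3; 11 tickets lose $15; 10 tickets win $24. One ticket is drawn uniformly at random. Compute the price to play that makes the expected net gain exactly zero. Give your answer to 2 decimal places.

$4.16

E[payout] = (8/51)·11 + (11/51)·2 + (2/51)·0 + (9/51)·3 + (11/51)·(-15) + (10/51)·24 = 212/51
Fair fee = E[payout] = 212/51 ≈ $4.16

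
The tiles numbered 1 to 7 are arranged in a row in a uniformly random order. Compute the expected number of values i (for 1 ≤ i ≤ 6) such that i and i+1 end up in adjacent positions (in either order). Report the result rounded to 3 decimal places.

For each i ∈ {1,…,6}, let Xᵢ = 1 if i and i+1 are adjacent. P(Xᵢ=1) = 2·(7−1)!/7! = 2/7.
By linearity, E[ΣXᵢ] = (6)·(2/7) = 12/7.
≈ 1.714

1.714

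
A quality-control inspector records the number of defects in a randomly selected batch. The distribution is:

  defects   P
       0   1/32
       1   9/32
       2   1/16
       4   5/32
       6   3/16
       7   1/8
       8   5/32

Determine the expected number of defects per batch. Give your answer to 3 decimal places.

4.281

E[X] = (1/32)·0 + (9/32)·1 + (1/16)·2 + (5/32)·4 + (3/16)·6 + (1/8)·7 + (5/32)·8
     = 137/32 ≈ 4.281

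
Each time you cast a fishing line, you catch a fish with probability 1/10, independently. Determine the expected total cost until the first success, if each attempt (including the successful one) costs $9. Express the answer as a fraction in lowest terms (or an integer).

E[#attempts] = 1/p = 10; E[cost] = 9·10 = 90.

$90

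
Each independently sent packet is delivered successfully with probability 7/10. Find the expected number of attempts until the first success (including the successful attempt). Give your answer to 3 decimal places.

1.429

For a geometric distribution, E[trials] = 1/p = 1/(7/10) = 10/7.
≈ 1.429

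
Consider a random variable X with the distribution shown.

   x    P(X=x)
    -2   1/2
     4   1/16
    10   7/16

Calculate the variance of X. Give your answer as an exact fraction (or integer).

E[X] = (1/2)·(-2) + (1/16)·4 + (7/16)·10 = 29/8
E[X²] = (1/2)·4 + (1/16)·16 + (7/16)·100 = 187/4
Var(X) = 187/4 − (29/8)² = 2151/64

2151/64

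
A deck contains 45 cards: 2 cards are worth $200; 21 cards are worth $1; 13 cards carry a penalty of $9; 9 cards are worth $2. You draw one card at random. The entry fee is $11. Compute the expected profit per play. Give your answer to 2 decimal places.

-$3.84

E[payout] = (2/45)·200 + (21/45)·1 + (13/45)·(-9) + (9/45)·2 = 322/45
Expected profit = 322/45 − 11 = -173/45 ≈ -$3.84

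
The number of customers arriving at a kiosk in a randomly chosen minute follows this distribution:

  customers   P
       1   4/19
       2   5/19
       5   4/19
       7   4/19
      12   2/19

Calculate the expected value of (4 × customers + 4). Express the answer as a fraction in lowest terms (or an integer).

E[4x+4] = (4/19)·8 + (5/19)·12 + (4/19)·24 + (4/19)·32 + (2/19)·52
     = 420/19

420/19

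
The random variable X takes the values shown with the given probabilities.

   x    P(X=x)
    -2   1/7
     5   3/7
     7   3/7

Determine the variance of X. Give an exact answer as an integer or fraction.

E[X] = (1/7)·(-2) + (3/7)·5 + (3/7)·7 = 34/7
E[X²] = (1/7)·4 + (3/7)·25 + (3/7)·49 = 226/7
Var(X) = 226/7 − (34/7)² = 426/49

426/49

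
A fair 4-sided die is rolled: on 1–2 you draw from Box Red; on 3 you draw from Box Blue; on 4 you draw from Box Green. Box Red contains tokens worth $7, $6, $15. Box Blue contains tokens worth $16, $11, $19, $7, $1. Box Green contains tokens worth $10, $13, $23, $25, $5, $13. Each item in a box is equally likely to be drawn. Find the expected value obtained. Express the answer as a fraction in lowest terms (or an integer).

E[X | Box Red] = (7 + 6 + 15)/3 = 28/3
E[X | Box Blue] = (16 + 11 + 19 + 7 + 1)/5 = 54/5
E[X | Box Green] = (10 + 13 + 23 + 25 + 5 + 13)/6 = 89/6
E[X] = (1/2)·28/3 + (1/4)·54/5 + (1/4)·89/6 = 443/40

443/40 dollars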